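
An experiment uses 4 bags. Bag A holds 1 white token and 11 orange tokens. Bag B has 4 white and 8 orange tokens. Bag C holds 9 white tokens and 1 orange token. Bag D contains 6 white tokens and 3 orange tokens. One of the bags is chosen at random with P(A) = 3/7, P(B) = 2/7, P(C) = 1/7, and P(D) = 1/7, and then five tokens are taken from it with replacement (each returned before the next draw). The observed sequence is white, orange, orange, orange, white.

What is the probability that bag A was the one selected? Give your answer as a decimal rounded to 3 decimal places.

0.162

For each hypothesis, P(data | H) works out to: P(data | bag A) = (1/12)(11/12)(11/12)(11/12)(1/12) = 0.005349; P(data | bag B) = (4/12)(8/12)(8/12)(8/12)(4/12) = 0.032922; P(data | bag C) = (9/10)(1/10)(1/10)(1/10)(9/10) = 0.00081; P(data | bag D) = (6/9)(3/9)(3/9)(3/9)(6/9) = 0.016461.
Multiplying each by its prior: 3/7 · 0.005349 = 0.0022924, 2/7 · 0.032922 = 0.0094062, 1/7 · 0.00081 = 0.00011571, 1/7 · 0.016461 = 0.0023516; these sum to 0.014166.
By Bayes' rule, P(bag A | data) = (0.0022924) / (0.014166) = 0.16183.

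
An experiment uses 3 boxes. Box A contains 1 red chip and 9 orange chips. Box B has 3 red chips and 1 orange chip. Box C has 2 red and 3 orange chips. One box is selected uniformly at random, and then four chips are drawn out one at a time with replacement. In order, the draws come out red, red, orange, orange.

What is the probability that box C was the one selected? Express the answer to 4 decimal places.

The likelihood of the observed sequence under each hypothesis: P(data | box A) = (1/10)(1/10)(9/10)(9/10) = 0.0081; P(data | box B) = (3/4)(3/4)(1/4)(1/4) = 0.035156; P(data | box C) = (2/5)(2/5)(3/5)(3/5) = 0.0576.
Multiplying each by its prior: 1/3 · 0.0081 = 0.0027, 1/3 · 0.035156 = 0.011719, 1/3 · 0.0576 = 0.0192; summing to 0.033619.
So P(box C | data) = (0.0192) / (0.033619) = 0.57111.

0.5711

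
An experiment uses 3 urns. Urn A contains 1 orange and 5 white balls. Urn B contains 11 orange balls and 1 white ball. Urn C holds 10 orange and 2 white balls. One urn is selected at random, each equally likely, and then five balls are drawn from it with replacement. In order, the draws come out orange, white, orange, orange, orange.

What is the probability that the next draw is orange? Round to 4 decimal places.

0.8653

Compute the likelihood of the observed sequence for each case: P(data | urn A) = (1/6)(5/6)(1/6)(1/6)(1/6) = 0.000643; P(data | urn B) = (11/12)(1/12)(11/12)(11/12)(11/12) = 0.058839; P(data | urn C) = (10/12)(2/12)(10/12)(10/12)(10/12) = 0.080376.
Weighting by the prior gives 1/3 · 0.000643 = 0.00021433, 1/3 · 0.058839 = 0.019613, 1/3 · 0.080376 = 0.026792; with total 0.046619.
Normalising, the posterior is P(urn A | data) = 0.0045976, P(urn B | data) = 0.42071, P(urn C | data) = 0.5747.
Averaging over the posterior, P(orange next | data) = (1/6)(0.0045976) + (11/12)(0.42071) + (5/6)(0.5747) = 0.86533.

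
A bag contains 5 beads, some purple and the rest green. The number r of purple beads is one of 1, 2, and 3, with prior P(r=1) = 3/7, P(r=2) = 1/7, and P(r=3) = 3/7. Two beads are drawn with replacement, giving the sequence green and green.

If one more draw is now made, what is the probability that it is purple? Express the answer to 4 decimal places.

Under each hypothesis, the probability of the observed sequence is: P(data | r = 1) = (4/5)(4/5) = 16/25; P(data | r = 2) = (3/5)(3/5) = 9/25; P(data | r = 3) = (2/5)(2/5) = 4/25.
The prior-weighted likelihoods are 3/7 · 16/25 = 48/175, 1/7 · 9/25 = 9/175, 3/7 · 4/25 = 12/175; these sum to 69/175.
Normalising, the posterior is P(r = 1 | data) = 16/23, P(r = 2 | data) = 3/23, P(r = 3 | data) = 4/23.
So P(purple next | data) = Σ P(purple next | H) P(H | data) = (1/5)(16/23) + (2/5)(3/23) + (3/5)(4/23) = 34/115.

0.2957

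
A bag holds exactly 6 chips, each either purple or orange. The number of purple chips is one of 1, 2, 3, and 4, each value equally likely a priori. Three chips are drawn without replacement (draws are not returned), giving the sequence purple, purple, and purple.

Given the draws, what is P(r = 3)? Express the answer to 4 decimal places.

0.2000

The likelihood of the observed sequence under each hypothesis: P(data | r = 1) = (1/6)(0/5) = 0; P(data | r = 2) = (2/6)(1/5)(0/4) = 0; P(data | r = 3) = (3/6)(2/5)(1/4) = 1/20; P(data | r = 4) = (4/6)(3/5)(2/4) = 1/5.
Multiplying each by its prior: 1/4 · 0 = 0, 1/4 · 0 = 0, 1/4 · 1/20 = 1/80, 1/4 · 1/5 = 1/20; with total 1/16.
By Bayes' rule, P(r = 3 | data) = (1/80) / (1/16) = 1/5.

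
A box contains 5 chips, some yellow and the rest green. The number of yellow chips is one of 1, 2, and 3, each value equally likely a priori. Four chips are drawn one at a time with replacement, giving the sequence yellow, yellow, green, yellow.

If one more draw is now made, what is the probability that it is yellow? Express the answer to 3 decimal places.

For each hypothesis, P(data | H) works out to: P(data | r = 1) = (1/5)(1/5)(4/5)(1/5) = 0.0064; P(data | r = 2) = (2/5)(2/5)(3/5)(2/5) = 0.0384; P(data | r = 3) = (3/5)(3/5)(2/5)(3/5) = 0.0864.
Multiplying each by its prior: 1/3 · 0.0064 = 0.0021333, 1/3 · 0.0384 = 0.0128, 1/3 · 0.0864 = 0.0288; summing to 0.043733.
The posterior is then P(r = 1 | data) = 0.04878, P(r = 2 | data) = 0.29268, P(r = 3 | data) = 0.65854.
So P(yellow next | data) = Σ P(yellow next | H) P(H | data) = (1/5)(0.04878) + (2/5)(0.29268) + (3/5)(0.65854) = 0.52195.

0.522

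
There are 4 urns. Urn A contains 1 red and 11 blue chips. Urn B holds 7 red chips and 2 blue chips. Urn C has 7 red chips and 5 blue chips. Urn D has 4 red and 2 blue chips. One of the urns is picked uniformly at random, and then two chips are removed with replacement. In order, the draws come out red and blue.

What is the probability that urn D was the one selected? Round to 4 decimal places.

For each hypothesis, P(data | H) works out to: P(data | urn A) = (1/12)(11/12) = 0.076389; P(data | urn B) = (7/9)(2/9) = 0.17284; P(data | urn C) = (7/12)(5/12) = 0.24306; P(data | urn D) = (4/6)(2/6) = 0.22222.
Weighting by the prior gives 1/4 · 0.076389 = 0.019097, 1/4 · 0.17284 = 0.04321, 1/4 · 0.24306 = 0.060764, 1/4 · 0.22222 = 0.055556; summing to 0.17863.
By Bayes' rule, P(urn D | data) = (0.055556) / (0.17863) = 0.31102.

0.3110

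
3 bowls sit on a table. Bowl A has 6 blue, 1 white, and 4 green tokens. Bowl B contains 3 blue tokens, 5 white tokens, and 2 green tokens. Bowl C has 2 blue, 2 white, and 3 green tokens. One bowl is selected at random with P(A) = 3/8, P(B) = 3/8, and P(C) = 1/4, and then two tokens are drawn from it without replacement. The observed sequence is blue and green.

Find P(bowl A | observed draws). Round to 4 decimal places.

0.5740

The likelihood of the observed sequence under each hypothesis: P(data | bowl A) = (6/11)(4/10) = 0.21818; P(data | bowl B) = (3/10)(2/9) = 0.066667; P(data | bowl C) = (2/7)(3/6) = 0.14286.
Weighting by the prior gives 3/8 · 0.21818 = 0.081818, 3/8 · 0.066667 = 0.025, 1/4 · 0.14286 = 0.035714; these sum to 0.14253.
By Bayes' rule, P(bowl A | data) = (0.081818) / (0.14253) = 0.57403.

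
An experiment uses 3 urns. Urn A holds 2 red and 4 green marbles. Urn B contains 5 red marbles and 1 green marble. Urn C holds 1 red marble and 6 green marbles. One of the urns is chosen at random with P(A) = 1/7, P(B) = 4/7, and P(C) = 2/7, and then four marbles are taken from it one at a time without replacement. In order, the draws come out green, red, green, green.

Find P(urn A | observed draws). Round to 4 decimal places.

0.3182

Compute the likelihood of the observed sequence for each case: P(data | urn A) = (4/6)(2/5)(3/4)(2/3) = 2/15; P(data | urn B) = (1/6)(5/5)(0/4) = 0; P(data | urn C) = (6/7)(1/6)(5/5)(4/4) = 1/7.
Multiplying each by its prior: 1/7 · 2/15 = 2/105, 4/7 · 0 = 0, 2/7 · 1/7 = 2/49; with total 44/735.
Hence P(urn A | data) = (2/105) / (44/735) = 7/22.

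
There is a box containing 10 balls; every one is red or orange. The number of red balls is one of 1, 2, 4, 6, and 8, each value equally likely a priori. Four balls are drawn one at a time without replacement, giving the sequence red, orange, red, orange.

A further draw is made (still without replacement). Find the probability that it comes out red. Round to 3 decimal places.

Under each hypothesis, the probability of the observed sequence is: P(data | r = 1) = (1/10)(9/9)(0/8) = 0; P(data | r = 2) = (2/10)(8/9)(1/8)(7/7) = 0.022222; P(data | r = 4) = (4/10)(6/9)(3/8)(5/7) = 0.071429; P(data | r = 6) = (6/10)(4/9)(5/8)(3/7) = 0.071429; P(data | r = 8) = (8/10)(2/9)(7/8)(1/7) = 0.022222.
The prior-weighted likelihoods are 1/5 · 0 = 0, 1/5 · 0.022222 = 0.0044444, 1/5 · 0.071429 = 0.014286, 1/5 · 0.071429 = 0.014286, 1/5 · 0.022222 = 0.0044444; summing to 0.03746.
Normalising, the posterior is P(r = 1 | data) = 0, P(r = 2 | data) = 0.11864, P(r = 4 | data) = 0.38136, P(r = 6 | data) = 0.38136, P(r = 8 | data) = 0.11864.
Averaging over the posterior, P(red next | data) = (0)(0.11864) + (1/3)(0.38136) + (2/3)(0.38136) + (1)(0.11864) = 0.5.

0.500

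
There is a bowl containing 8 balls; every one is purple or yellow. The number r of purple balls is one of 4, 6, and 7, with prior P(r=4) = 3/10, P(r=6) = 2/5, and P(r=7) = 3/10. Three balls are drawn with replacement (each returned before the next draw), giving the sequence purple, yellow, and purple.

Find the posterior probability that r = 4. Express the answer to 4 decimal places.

The likelihood of the observed sequence under each hypothesis: P(data | r = 4) = (4/8)(4/8)(4/8) = 0.125; P(data | r = 6) = (6/8)(2/8)(6/8) = 0.14062; P(data | r = 7) = (7/8)(1/8)(7/8) = 0.095703.
The prior-weighted likelihoods are 3/10 · 0.125 = 0.0375, 2/5 · 0.14062 = 0.05625, 3/10 · 0.095703 = 0.028711; with total 0.12246.
Hence P(r = 4 | data) = (0.0375) / (0.12246) = 0.30622.

0.3062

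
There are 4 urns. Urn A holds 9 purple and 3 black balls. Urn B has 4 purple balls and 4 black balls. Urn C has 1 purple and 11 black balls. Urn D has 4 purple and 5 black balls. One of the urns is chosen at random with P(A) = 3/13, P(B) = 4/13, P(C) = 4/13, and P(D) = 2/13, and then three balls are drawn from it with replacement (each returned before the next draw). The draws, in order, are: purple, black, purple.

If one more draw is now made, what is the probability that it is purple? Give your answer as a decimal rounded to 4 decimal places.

0.5708

Under each hypothesis, the probability of the observed sequence is: P(data | urn A) = (9/12)(3/12)(9/12) = 0.14062; P(data | urn B) = (4/8)(4/8)(4/8) = 0.125; P(data | urn C) = (1/12)(11/12)(1/12) = 0.0063657; P(data | urn D) = (4/9)(5/9)(4/9) = 0.10974.
The prior-weighted likelihoods are 3/13 · 0.14062 = 0.032452, 4/13 · 0.125 = 0.038462, 4/13 · 0.0063657 = 0.0019587, 2/13 · 0.10974 = 0.016883; with total 0.089755.
Dividing through by the total gives posterior P(urn A | data) = 0.36156, P(urn B | data) = 0.42852, P(urn C | data) = 0.021823, P(urn D | data) = 0.1881.
Averaging over the posterior, P(purple next | data) = (3/4)(0.36156) + (1/2)(0.42852) + (1/12)(0.021823) + (4/9)(0.1881) = 0.57085.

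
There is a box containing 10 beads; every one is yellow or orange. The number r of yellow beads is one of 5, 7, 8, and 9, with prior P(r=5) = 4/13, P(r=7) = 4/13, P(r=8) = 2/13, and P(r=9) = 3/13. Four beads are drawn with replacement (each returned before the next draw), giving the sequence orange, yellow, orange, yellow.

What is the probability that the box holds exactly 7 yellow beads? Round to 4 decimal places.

0.3515

For each hypothesis, P(data | H) works out to: P(data | r = 5) = (5/10)(5/10)(5/10)(5/10) = 0.0625; P(data | r = 7) = (3/10)(7/10)(3/10)(7/10) = 0.0441; P(data | r = 8) = (2/10)(8/10)(2/10)(8/10) = 0.0256; P(data | r = 9) = (1/10)(9/10)(1/10)(9/10) = 0.0081.
Weighting by the prior gives 4/13 · 0.0625 = 0.019231, 4/13 · 0.0441 = 0.013569, 2/13 · 0.0256 = 0.0039385, 3/13 · 0.0081 = 0.0018692; summing to 0.038608.
Therefore the posterior P(r = 7 | data) = (0.013569) / (0.038608) = 0.35146.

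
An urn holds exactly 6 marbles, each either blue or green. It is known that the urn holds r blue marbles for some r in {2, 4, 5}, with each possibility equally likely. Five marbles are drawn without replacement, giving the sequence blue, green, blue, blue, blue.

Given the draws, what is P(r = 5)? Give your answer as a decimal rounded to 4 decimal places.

The likelihood of the observed sequence under each hypothesis: P(data | r = 2) = (2/6)(4/5)(1/4)(0/3) = 0; P(data | r = 4) = (4/6)(2/5)(3/4)(2/3)(1/2) = 1/15; P(data | r = 5) = (5/6)(1/5)(4/4)(3/3)(2/2) = 1/6.
The prior-weighted likelihoods are 1/3 · 0 = 0, 1/3 · 1/15 = 1/45, 1/3 · 1/6 = 1/18; with total 7/90.
Therefore the posterior P(r = 5 | data) = (1/18) / (7/90) = 5/7.

0.7143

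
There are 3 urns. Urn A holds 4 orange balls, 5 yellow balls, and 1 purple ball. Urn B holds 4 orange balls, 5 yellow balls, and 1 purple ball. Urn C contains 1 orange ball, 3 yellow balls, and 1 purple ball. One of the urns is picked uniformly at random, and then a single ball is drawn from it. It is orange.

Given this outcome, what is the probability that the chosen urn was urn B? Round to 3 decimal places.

For each hypothesis, P(data | H) works out to: P(data | urn A) = (4/10) = 2/5; P(data | urn B) = (4/10) = 2/5; P(data | urn C) = (1/5) = 1/5.
Multiplying each by its prior: 1/3 · 2/5 = 2/15, 1/3 · 2/5 = 2/15, 1/3 · 1/5 = 1/15; summing to 1/3.
Hence P(urn B | data) = (2/15) / (1/3) = 2/5.

0.400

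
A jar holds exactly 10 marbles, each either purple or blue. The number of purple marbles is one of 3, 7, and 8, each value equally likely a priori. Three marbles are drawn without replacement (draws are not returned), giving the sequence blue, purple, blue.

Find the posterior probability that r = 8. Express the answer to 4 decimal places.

For each hypothesis, P(data | H) works out to: P(data | r = 3) = (7/10)(3/9)(6/8) = 7/40; P(data | r = 7) = (3/10)(7/9)(2/8) = 7/120; P(data | r = 8) = (2/10)(8/9)(1/8) = 1/45.
Multiplying each by its prior: 1/3 · 7/40 = 7/120, 1/3 · 7/120 = 7/360, 1/3 · 1/45 = 1/135; summing to 23/270.
Hence P(r = 8 | data) = (1/135) / (23/270) = 2/23.

0.0870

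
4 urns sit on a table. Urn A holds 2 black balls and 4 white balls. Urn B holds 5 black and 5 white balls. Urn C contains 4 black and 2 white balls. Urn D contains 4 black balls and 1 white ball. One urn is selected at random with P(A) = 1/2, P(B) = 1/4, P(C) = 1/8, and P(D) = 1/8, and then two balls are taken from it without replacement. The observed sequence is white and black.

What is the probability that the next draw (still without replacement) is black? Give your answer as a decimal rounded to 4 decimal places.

0.4521

Under each hypothesis, the probability of the observed sequence is: P(data | urn A) = (4/6)(2/5) = 4/15; P(data | urn B) = (5/10)(5/9) = 5/18; P(data | urn C) = (2/6)(4/5) = 4/15; P(data | urn D) = (1/5)(4/4) = 1/5.
Weighting by the prior gives 1/2 · 4/15 = 2/15, 1/4 · 5/18 = 5/72, 1/8 · 4/15 = 1/30, 1/8 · 1/5 = 1/40; with total 47/180.
Dividing through by the total gives posterior P(urn A | data) = 24/47, P(urn B | data) = 25/94, P(urn C | data) = 6/47, P(urn D | data) = 9/94.
The predictive probability is P(black next | data) = (1/4)(24/47) + (1/2)(25/94) + (3/4)(6/47) + (1)(9/94) = 85/188.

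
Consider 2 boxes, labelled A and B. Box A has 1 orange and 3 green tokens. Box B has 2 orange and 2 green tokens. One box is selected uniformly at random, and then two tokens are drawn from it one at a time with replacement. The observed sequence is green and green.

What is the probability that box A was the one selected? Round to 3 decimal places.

0.692

Under each hypothesis, the probability of the observed sequence is: P(data | box A) = (3/4)(3/4) = 9/16; P(data | box B) = (2/4)(2/4) = 1/4.
Multiplying each by its prior: 1/2 · 9/16 = 9/32, 1/2 · 1/4 = 1/8; summing to 13/32.
Therefore the posterior P(box A | data) = (9/32) / (13/32) = 9/13.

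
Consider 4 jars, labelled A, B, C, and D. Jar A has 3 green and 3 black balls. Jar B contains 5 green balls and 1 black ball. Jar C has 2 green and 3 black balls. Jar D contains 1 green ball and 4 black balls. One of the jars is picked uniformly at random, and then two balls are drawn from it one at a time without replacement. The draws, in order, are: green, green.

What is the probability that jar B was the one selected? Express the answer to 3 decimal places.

0.690

Under each hypothesis, the probability of the observed sequence is: P(data | jar A) = (3/6)(2/5) = 1/5; P(data | jar B) = (5/6)(4/5) = 2/3; P(data | jar C) = (2/5)(1/4) = 1/10; P(data | jar D) = (1/5)(0/4) = 0.
Weighting by the prior gives 1/4 · 1/5 = 1/20, 1/4 · 2/3 = 1/6, 1/4 · 1/10 = 1/40, 1/4 · 0 = 0; these sum to 29/120.
So P(jar B | data) = (1/6) / (29/120) = 20/29.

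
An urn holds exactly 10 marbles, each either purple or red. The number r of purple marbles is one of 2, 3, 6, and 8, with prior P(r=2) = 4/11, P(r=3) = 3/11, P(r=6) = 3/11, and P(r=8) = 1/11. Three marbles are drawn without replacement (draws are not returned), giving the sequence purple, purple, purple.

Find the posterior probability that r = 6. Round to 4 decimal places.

Under each hypothesis, the probability of the observed sequence is: P(data | r = 2) = (2/10)(1/9)(0/8) = 0; P(data | r = 3) = (3/10)(2/9)(1/8) = 0.0083333; P(data | r = 6) = (6/10)(5/9)(4/8) = 0.16667; P(data | r = 8) = (8/10)(7/9)(6/8) = 0.46667.
Weighting by the prior gives 4/11 · 0 = 0, 3/11 · 0.0083333 = 0.0022727, 3/11 · 0.16667 = 0.045455, 1/11 · 0.46667 = 0.042424; with total 0.090152.
So P(r = 6 | data) = (0.045455) / (0.090152) = 0.5042.

0.5042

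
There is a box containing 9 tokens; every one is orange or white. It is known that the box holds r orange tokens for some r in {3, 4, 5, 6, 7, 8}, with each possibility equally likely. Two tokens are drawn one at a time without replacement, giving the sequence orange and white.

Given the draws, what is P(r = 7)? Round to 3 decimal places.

0.143

For each hypothesis, P(data | H) works out to: P(data | r = 3) = (3/9)(6/8) = 1/4; P(data | r = 4) = (4/9)(5/8) = 5/18; P(data | r = 5) = (5/9)(4/8) = 5/18; P(data | r = 6) = (6/9)(3/8) = 1/4; P(data | r = 7) = (7/9)(2/8) = 7/36; P(data | r = 8) = (8/9)(1/8) = 1/9.
Weighting by the prior gives 1/6 · 1/4 = 1/24, 1/6 · 5/18 = 5/108, 1/6 · 5/18 = 5/108, 1/6 · 1/4 = 1/24, 1/6 · 7/36 = 7/216, 1/6 · 1/9 = 1/54; these sum to 49/216.
By Bayes' rule, P(r = 7 | data) = (7/216) / (49/216) = 1/7.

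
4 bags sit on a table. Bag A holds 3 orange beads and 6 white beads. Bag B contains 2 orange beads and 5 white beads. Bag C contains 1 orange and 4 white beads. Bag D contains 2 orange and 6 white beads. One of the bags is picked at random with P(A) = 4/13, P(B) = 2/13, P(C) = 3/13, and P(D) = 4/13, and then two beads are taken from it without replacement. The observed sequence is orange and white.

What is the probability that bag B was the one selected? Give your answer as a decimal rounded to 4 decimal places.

Compute the likelihood of the observed sequence for each case: P(data | bag A) = (3/9)(6/8) = 1/4; P(data | bag B) = (2/7)(5/6) = 5/21; P(data | bag C) = (1/5)(4/4) = 1/5; P(data | bag D) = (2/8)(6/7) = 3/14.
The prior-weighted likelihoods are 4/13 · 1/4 = 1/13, 2/13 · 5/21 = 10/273, 3/13 · 1/5 = 3/65, 4/13 · 3/14 = 6/91; summing to 44/195.
By Bayes' rule, P(bag B | data) = (10/273) / (44/195) = 25/154.

0.1623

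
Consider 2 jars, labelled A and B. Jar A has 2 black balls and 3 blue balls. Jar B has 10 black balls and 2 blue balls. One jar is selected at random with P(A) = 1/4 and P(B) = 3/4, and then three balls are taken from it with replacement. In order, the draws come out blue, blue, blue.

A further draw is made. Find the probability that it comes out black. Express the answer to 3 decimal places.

For each hypothesis, P(data | H) works out to: P(data | jar A) = (3/5)(3/5)(3/5) = 0.216; P(data | jar B) = (2/12)(2/12)(2/12) = 0.0046296.
Weighting by the prior gives 1/4 · 0.216 = 0.054, 3/4 · 0.0046296 = 0.0034722; summing to 0.057472.
Dividing through by the total gives posterior P(jar A | data) = 0.93958, P(jar B | data) = 0.060416.
The predictive probability is P(black next | data) = (2/5)(0.93958) + (5/6)(0.060416) = 0.42618.

0.426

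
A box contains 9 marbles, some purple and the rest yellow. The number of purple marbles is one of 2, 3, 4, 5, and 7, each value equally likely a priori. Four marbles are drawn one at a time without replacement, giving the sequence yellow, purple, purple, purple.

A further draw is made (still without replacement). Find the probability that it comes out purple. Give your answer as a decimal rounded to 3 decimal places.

The likelihood of the observed sequence under each hypothesis: P(data | r = 2) = (7/9)(2/8)(1/7)(0/6) = 0; P(data | r = 3) = (6/9)(3/8)(2/7)(1/6) = 1/84; P(data | r = 4) = (5/9)(4/8)(3/7)(2/6) = 5/126; P(data | r = 5) = (4/9)(5/8)(4/7)(3/6) = 5/63; P(data | r = 7) = (2/9)(7/8)(6/7)(5/6) = 5/36.
The prior-weighted likelihoods are 1/5 · 0 = 0, 1/5 · 1/84 = 1/420, 1/5 · 5/126 = 1/126, 1/5 · 5/63 = 1/63, 1/5 · 5/36 = 1/36; with total 17/315.
Normalising, the posterior is P(r = 2 | data) = 0, P(r = 3 | data) = 3/68, P(r = 4 | data) = 5/34, P(r = 5 | data) = 5/17, P(r = 7 | data) = 35/68.
So P(purple next | data) = Σ P(purple next | H) P(H | data) = (0)(3/68) + (1/5)(5/34) + (2/5)(5/17) + (4/5)(35/68) = 19/34.

0.559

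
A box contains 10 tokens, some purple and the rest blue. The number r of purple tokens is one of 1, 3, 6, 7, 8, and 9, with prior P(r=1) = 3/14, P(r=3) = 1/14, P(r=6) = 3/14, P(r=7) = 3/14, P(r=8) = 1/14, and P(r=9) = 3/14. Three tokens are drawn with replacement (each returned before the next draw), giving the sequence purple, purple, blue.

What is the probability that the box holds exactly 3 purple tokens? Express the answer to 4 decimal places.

Compute the likelihood of the observed sequence for each case: P(data | r = 1) = (1/10)(1/10)(9/10) = 0.009; P(data | r = 3) = (3/10)(3/10)(7/10) = 0.063; P(data | r = 6) = (6/10)(6/10)(4/10) = 0.144; P(data | r = 7) = (7/10)(7/10)(3/10) = 0.147; P(data | r = 8) = (8/10)(8/10)(2/10) = 0.128; P(data | r = 9) = (9/10)(9/10)(1/10) = 0.081.
The prior-weighted likelihoods are 3/14 · 0.009 = 0.0019286, 1/14 · 0.063 = 0.0045, 3/14 · 0.144 = 0.030857, 3/14 · 0.147 = 0.0315, 1/14 · 0.128 = 0.0091429, 3/14 · 0.081 = 0.017357; with total 0.095286.
By Bayes' rule, P(r = 3 | data) = (0.0045) / (0.095286) = 0.047226.

0.0472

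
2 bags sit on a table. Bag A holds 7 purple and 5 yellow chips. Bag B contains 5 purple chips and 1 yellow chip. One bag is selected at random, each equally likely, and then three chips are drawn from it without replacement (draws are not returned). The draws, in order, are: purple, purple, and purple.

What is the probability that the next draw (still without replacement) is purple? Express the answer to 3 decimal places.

0.613

For each hypothesis, P(data | H) works out to: P(data | bag A) = (7/12)(6/11)(5/10) = 7/44; P(data | bag B) = (5/6)(4/5)(3/4) = 1/2.
The prior-weighted likelihoods are 1/2 · 7/44 = 7/88, 1/2 · 1/2 = 1/4; summing to 29/88.
Normalising, the posterior is P(bag A | data) = 7/29, P(bag B | data) = 22/29.
Averaging over the posterior, P(purple next | data) = (4/9)(7/29) + (2/3)(22/29) = 160/261.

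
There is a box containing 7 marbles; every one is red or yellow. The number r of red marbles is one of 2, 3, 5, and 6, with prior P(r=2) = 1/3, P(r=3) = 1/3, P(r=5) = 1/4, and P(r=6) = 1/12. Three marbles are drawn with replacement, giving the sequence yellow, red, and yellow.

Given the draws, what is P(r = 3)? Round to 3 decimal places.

Compute the likelihood of the observed sequence for each case: P(data | r = 2) = (5/7)(2/7)(5/7) = 0.14577; P(data | r = 3) = (4/7)(3/7)(4/7) = 0.13994; P(data | r = 5) = (2/7)(5/7)(2/7) = 0.058309; P(data | r = 6) = (1/7)(6/7)(1/7) = 0.017493.
Weighting by the prior gives 1/3 · 0.14577 = 0.048591, 1/3 · 0.13994 = 0.046647, 1/4 · 0.058309 = 0.014577, 1/12 · 0.017493 = 0.0014577; these sum to 0.11127.
Therefore the posterior P(r = 3 | data) = (0.046647) / (0.11127) = 0.41921.

0.419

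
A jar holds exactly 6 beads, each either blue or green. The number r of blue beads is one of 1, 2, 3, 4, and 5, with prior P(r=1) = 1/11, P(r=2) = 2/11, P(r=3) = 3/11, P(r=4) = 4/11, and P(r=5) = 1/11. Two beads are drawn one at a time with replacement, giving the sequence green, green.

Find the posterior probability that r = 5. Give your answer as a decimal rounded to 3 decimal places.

0.010

Under each hypothesis, the probability of the observed sequence is: P(data | r = 1) = (5/6)(5/6) = 25/36; P(data | r = 2) = (4/6)(4/6) = 4/9; P(data | r = 3) = (3/6)(3/6) = 1/4; P(data | r = 4) = (2/6)(2/6) = 1/9; P(data | r = 5) = (1/6)(1/6) = 1/36.
Weighting by the prior gives 1/11 · 25/36 = 25/396, 2/11 · 4/9 = 8/99, 3/11 · 1/4 = 3/44, 4/11 · 1/9 = 4/99, 1/11 · 1/36 = 1/396; summing to 101/396.
Hence P(r = 5 | data) = (1/396) / (101/396) = 1/101.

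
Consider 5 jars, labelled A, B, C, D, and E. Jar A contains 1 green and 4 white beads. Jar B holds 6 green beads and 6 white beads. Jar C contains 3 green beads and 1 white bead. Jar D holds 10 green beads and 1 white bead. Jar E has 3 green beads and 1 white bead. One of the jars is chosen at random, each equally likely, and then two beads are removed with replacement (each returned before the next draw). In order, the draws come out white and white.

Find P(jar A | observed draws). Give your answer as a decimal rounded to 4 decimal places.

For each hypothesis, P(data | H) works out to: P(data | jar A) = (4/5)(4/5) = 0.64; P(data | jar B) = (6/12)(6/12) = 0.25; P(data | jar C) = (1/4)(1/4) = 0.0625; P(data | jar D) = (1/11)(1/11) = 0.0082645; P(data | jar E) = (1/4)(1/4) = 0.0625.
Weighting by the prior gives 1/5 · 0.64 = 0.128, 1/5 · 0.25 = 0.05, 1/5 · 0.0625 = 0.0125, 1/5 · 0.0082645 = 0.0016529, 1/5 · 0.0625 = 0.0125; with total 0.20465.
By Bayes' rule, P(jar A | data) = (0.128) / (0.20465) = 0.62545.

0.6254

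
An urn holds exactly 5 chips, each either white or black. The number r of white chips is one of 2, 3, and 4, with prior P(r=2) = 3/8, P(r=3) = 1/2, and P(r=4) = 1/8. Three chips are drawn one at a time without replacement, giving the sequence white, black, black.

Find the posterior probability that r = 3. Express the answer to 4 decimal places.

Compute the likelihood of the observed sequence for each case: P(data | r = 2) = (2/5)(3/4)(2/3) = 1/5; P(data | r = 3) = (3/5)(2/4)(1/3) = 1/10; P(data | r = 4) = (4/5)(1/4)(0/3) = 0.
Weighting by the prior gives 3/8 · 1/5 = 3/40, 1/2 · 1/10 = 1/20, 1/8 · 0 = 0; summing to 1/8.
Therefore the posterior P(r = 3 | data) = (1/20) / (1/8) = 2/5.

0.4000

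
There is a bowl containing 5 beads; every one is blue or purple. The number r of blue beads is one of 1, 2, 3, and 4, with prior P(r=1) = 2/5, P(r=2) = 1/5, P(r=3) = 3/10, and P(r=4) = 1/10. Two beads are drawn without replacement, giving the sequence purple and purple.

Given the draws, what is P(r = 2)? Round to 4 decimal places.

Compute the likelihood of the observed sequence for each case: P(data | r = 1) = (4/5)(3/4) = 3/5; P(data | r = 2) = (3/5)(2/4) = 3/10; P(data | r = 3) = (2/5)(1/4) = 1/10; P(data | r = 4) = (1/5)(0/4) = 0.
Multiplying each by its prior: 2/5 · 3/5 = 6/25, 1/5 · 3/10 = 3/50, 3/10 · 1/10 = 3/100, 1/10 · 0 = 0; these sum to 33/100.
Therefore the posterior P(r = 2 | data) = (3/50) / (33/100) = 2/11.

0.1818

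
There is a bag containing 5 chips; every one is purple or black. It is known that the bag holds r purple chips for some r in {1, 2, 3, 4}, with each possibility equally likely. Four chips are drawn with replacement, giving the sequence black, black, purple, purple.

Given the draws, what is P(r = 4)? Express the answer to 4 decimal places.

0.1538

For each hypothesis, P(data | H) works out to: P(data | r = 1) = (4/5)(4/5)(1/5)(1/5) = 16/625; P(data | r = 2) = (3/5)(3/5)(2/5)(2/5) = 36/625; P(data | r = 3) = (2/5)(2/5)(3/5)(3/5) = 36/625; P(data | r = 4) = (1/5)(1/5)(4/5)(4/5) = 16/625.
Weighting by the prior gives 1/4 · 16/625 = 4/625, 1/4 · 36/625 = 9/625, 1/4 · 36/625 = 9/625, 1/4 · 16/625 = 4/625; summing to 26/625.
By Bayes' rule, P(r = 4 | data) = (4/625) / (26/625) = 2/13.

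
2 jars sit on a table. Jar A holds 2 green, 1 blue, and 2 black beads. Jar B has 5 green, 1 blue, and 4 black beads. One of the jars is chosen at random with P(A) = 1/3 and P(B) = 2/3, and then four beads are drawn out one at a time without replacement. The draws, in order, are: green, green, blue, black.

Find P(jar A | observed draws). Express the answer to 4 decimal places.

Under each hypothesis, the probability of the observed sequence is: P(data | jar A) = (2/5)(1/4)(1/3)(2/2) = 0.033333; P(data | jar B) = (5/10)(4/9)(1/8)(4/7) = 0.015873.
Multiplying each by its prior: 1/3 · 0.033333 = 0.011111, 2/3 · 0.015873 = 0.010582; summing to 0.021693.
So P(jar A | data) = (0.011111) / (0.021693) = 0.5122.

0.5122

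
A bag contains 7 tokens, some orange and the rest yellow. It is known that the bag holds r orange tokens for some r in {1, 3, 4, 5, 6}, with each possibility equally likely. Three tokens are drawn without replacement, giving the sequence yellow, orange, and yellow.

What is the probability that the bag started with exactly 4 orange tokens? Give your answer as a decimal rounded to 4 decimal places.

Compute the likelihood of the observed sequence for each case: P(data | r = 1) = (6/7)(1/6)(5/5) = 1/7; P(data | r = 3) = (4/7)(3/6)(3/5) = 6/35; P(data | r = 4) = (3/7)(4/6)(2/5) = 4/35; P(data | r = 5) = (2/7)(5/6)(1/5) = 1/21; P(data | r = 6) = (1/7)(6/6)(0/5) = 0.
The prior-weighted likelihoods are 1/5 · 1/7 = 1/35, 1/5 · 6/35 = 6/175, 1/5 · 4/35 = 4/175, 1/5 · 1/21 = 1/105, 1/5 · 0 = 0; summing to 2/21.
Therefore the posterior P(r = 4 | data) = (4/175) / (2/21) = 6/25.

0.2400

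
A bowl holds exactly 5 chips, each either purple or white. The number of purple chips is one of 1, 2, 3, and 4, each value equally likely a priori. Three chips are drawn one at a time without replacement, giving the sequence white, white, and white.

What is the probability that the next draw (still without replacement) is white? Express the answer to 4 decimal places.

0.4000

The likelihood of the observed sequence under each hypothesis: P(data | r = 1) = (4/5)(3/4)(2/3) = 2/5; P(data | r = 2) = (3/5)(2/4)(1/3) = 1/10; P(data | r = 3) = (2/5)(1/4)(0/3) = 0; P(data | r = 4) = (1/5)(0/4) = 0.
The prior-weighted likelihoods are 1/4 · 2/5 = 1/10, 1/4 · 1/10 = 1/40, 1/4 · 0 = 0, 1/4 · 0 = 0; with total 1/8.
The posterior is then P(r = 1 | data) = 4/5, P(r = 2 | data) = 1/5, P(r = 3 | data) = 0, P(r = 4 | data) = 0.
Averaging over the posterior, P(white next | data) = (1/2)(4/5) + (0)(1/5) = 2/5.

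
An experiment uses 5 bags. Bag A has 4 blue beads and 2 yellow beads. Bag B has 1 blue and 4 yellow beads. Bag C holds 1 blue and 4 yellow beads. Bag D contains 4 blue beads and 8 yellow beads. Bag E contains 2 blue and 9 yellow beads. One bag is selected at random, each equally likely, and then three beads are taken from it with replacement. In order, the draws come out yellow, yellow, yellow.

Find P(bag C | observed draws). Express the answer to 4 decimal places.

Compute the likelihood of the observed sequence for each case: P(data | bag A) = (2/6)(2/6)(2/6) = 0.037037; P(data | bag B) = (4/5)(4/5)(4/5) = 0.512; P(data | bag C) = (4/5)(4/5)(4/5) = 0.512; P(data | bag D) = (8/12)(8/12)(8/12) = 0.2963; P(data | bag E) = (9/11)(9/11)(9/11) = 0.54771.
Weighting by the prior gives 1/5 · 0.037037 = 0.0074074, 1/5 · 0.512 = 0.1024, 1/5 · 0.512 = 0.1024, 1/5 · 0.2963 = 0.059259, 1/5 · 0.54771 = 0.10954; these sum to 0.38101.
So P(bag C | data) = (0.1024) / (0.38101) = 0.26876.

0.2688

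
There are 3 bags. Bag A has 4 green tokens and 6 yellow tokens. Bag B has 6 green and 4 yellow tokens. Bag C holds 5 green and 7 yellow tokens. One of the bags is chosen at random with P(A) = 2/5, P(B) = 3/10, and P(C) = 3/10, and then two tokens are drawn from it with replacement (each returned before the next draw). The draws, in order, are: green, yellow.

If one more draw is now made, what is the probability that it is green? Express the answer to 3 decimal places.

0.465

Under each hypothesis, the probability of the observed sequence is: P(data | bag A) = (4/10)(6/10) = 0.24; P(data | bag B) = (6/10)(4/10) = 0.24; P(data | bag C) = (5/12)(7/12) = 0.24306.
The prior-weighted likelihoods are 2/5 · 0.24 = 0.096, 3/10 · 0.24 = 0.072, 3/10 · 0.24306 = 0.072917; these sum to 0.24092.
Dividing through by the total gives posterior P(bag A | data) = 0.39848, P(bag B | data) = 0.29886, P(bag C | data) = 0.30266.
The predictive probability is P(green next | data) = (2/5)(0.39848) + (3/5)(0.29886) + (5/12)(0.30266) = 0.46482.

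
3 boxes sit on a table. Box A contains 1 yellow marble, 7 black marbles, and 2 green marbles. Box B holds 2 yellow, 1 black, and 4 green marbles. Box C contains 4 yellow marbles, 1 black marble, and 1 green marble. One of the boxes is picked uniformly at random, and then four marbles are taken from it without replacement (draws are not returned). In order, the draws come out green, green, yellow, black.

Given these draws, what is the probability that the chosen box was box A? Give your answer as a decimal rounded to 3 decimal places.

0.089

The likelihood of the observed sequence under each hypothesis: P(data | box A) = (2/10)(1/9)(1/8)(7/7) = 0.0027778; P(data | box B) = (4/7)(3/6)(2/5)(1/4) = 0.028571; P(data | box C) = (1/6)(0/5) = 0.
The prior-weighted likelihoods are 1/3 · 0.0027778 = 0.00092593, 1/3 · 0.028571 = 0.0095238, 1/3 · 0 = 0; with total 0.01045.
So P(box A | data) = (0.00092593) / (0.01045) = 0.088608.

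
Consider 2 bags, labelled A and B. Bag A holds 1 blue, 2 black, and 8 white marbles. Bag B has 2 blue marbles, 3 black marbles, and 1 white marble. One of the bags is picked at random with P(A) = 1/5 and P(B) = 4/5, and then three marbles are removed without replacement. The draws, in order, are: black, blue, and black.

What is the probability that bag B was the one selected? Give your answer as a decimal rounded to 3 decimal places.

Under each hypothesis, the probability of the observed sequence is: P(data | bag A) = (2/11)(1/10)(1/9) = 0.0020202; P(data | bag B) = (3/6)(2/5)(2/4) = 0.1.
Weighting by the prior gives 1/5 · 0.0020202 = 0.00040404, 4/5 · 0.1 = 0.08; these sum to 0.080404.
Hence P(bag B | data) = (0.08) / (0.080404) = 0.99497.

0.995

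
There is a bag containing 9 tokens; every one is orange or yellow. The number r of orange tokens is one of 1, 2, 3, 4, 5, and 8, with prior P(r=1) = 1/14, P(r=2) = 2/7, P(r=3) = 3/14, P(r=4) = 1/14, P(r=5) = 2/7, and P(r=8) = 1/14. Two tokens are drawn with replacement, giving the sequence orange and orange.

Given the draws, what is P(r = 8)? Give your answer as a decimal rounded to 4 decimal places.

0.2857

For each hypothesis, P(data | H) works out to: P(data | r = 1) = (1/9)(1/9) = 0.012346; P(data | r = 2) = (2/9)(2/9) = 0.049383; P(data | r = 3) = (3/9)(3/9) = 0.11111; P(data | r = 4) = (4/9)(4/9) = 0.19753; P(data | r = 5) = (5/9)(5/9) = 0.30864; P(data | r = 8) = (8/9)(8/9) = 0.79012.
Weighting by the prior gives 1/14 · 0.012346 = 0.00088183, 2/7 · 0.049383 = 0.014109, 3/14 · 0.11111 = 0.02381, 1/14 · 0.19753 = 0.014109, 2/7 · 0.30864 = 0.088183, 1/14 · 0.79012 = 0.056437; with total 0.19753.
So P(r = 8 | data) = (0.056437) / (0.19753) = 0.28571.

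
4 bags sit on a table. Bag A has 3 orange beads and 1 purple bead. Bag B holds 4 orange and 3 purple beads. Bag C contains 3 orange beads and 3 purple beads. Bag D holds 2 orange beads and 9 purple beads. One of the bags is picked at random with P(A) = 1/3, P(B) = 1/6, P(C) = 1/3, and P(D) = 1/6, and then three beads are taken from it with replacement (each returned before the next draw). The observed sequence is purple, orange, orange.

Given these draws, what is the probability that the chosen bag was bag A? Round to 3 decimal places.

Under each hypothesis, the probability of the observed sequence is: P(data | bag A) = (1/4)(3/4)(3/4) = 0.14062; P(data | bag B) = (3/7)(4/7)(4/7) = 0.13994; P(data | bag C) = (3/6)(3/6)(3/6) = 0.125; P(data | bag D) = (9/11)(2/11)(2/11) = 0.027047.
Multiplying each by its prior: 1/3 · 0.14062 = 0.046875, 1/6 · 0.13994 = 0.023324, 1/3 · 0.125 = 0.041667, 1/6 · 0.027047 = 0.0045079; summing to 0.11637.
Therefore the posterior P(bag A | data) = (0.046875) / (0.11637) = 0.4028.

0.403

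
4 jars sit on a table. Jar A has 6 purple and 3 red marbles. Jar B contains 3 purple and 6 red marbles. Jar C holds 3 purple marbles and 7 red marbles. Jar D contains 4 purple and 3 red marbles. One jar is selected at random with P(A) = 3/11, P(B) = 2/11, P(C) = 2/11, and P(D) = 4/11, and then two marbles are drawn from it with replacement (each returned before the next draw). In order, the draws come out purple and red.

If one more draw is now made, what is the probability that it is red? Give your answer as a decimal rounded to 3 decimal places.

0.491

Under each hypothesis, the probability of the observed sequence is: P(data | jar A) = (6/9)(3/9) = 0.22222; P(data | jar B) = (3/9)(6/9) = 0.22222; P(data | jar C) = (3/10)(7/10) = 0.21; P(data | jar D) = (4/7)(3/7) = 0.2449.
Multiplying each by its prior: 3/11 · 0.22222 = 0.060606, 2/11 · 0.22222 = 0.040404, 2/11 · 0.21 = 0.038182, 4/11 · 0.2449 = 0.089054; these sum to 0.22825.
Dividing through by the total gives posterior P(jar A | data) = 0.26553, P(jar B | data) = 0.17702, P(jar C | data) = 0.16728, P(jar D | data) = 0.39017.
The predictive probability is P(red next | data) = (1/3)(0.26553) + (2/3)(0.17702) + (7/10)(0.16728) + (3/7)(0.39017) = 0.49084.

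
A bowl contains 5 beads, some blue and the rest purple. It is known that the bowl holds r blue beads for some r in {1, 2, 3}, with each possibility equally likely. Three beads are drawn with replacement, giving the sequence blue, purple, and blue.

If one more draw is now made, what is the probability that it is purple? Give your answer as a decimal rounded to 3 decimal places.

For each hypothesis, P(data | H) works out to: P(data | r = 1) = (1/5)(4/5)(1/5) = 4/125; P(data | r = 2) = (2/5)(3/5)(2/5) = 12/125; P(data | r = 3) = (3/5)(2/5)(3/5) = 18/125.
Multiplying each by its prior: 1/3 · 4/125 = 4/375, 1/3 · 12/125 = 4/125, 1/3 · 18/125 = 6/125; with total 34/375.
Normalising, the posterior is P(r = 1 | data) = 2/17, P(r = 2 | data) = 6/17, P(r = 3 | data) = 9/17.
So P(purple next | data) = Σ P(purple next | H) P(H | data) = (4/5)(2/17) + (3/5)(6/17) + (2/5)(9/17) = 44/85.

0.518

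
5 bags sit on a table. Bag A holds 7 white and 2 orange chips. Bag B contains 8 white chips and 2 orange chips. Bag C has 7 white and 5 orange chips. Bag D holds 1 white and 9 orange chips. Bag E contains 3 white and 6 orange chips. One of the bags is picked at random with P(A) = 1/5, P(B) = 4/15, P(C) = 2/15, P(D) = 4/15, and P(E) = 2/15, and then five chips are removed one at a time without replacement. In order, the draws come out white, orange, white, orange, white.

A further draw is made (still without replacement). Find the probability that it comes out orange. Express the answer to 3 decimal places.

0.217

The likelihood of the observed sequence under each hypothesis: P(data | bag A) = (7/9)(2/8)(6/7)(1/6)(5/5) = 0.027778; P(data | bag B) = (8/10)(2/9)(7/8)(1/7)(6/6) = 0.022222; P(data | bag C) = (7/12)(5/11)(6/10)(4/9)(5/8) = 0.044192; P(data | bag D) = (1/10)(9/9)(0/8) = 0; P(data | bag E) = (3/9)(6/8)(2/7)(5/6)(1/5) = 0.011905.
The prior-weighted likelihoods are 1/5 · 0.027778 = 0.0055556, 4/15 · 0.022222 = 0.0059259, 2/15 · 0.044192 = 0.0058923, 4/15 · 0 = 0, 2/15 · 0.011905 = 0.0015873; summing to 0.018961.
Normalising, the posterior is P(bag A | data) = 0.293, P(bag B | data) = 0.31253, P(bag C | data) = 0.31076, P(bag D | data) = 0, P(bag E | data) = 0.083714.
The predictive probability is P(orange next | data) = (0)(0.293) + (0)(0.31253) + (3/7)(0.31076) + (1)(0.083714) = 0.21689.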